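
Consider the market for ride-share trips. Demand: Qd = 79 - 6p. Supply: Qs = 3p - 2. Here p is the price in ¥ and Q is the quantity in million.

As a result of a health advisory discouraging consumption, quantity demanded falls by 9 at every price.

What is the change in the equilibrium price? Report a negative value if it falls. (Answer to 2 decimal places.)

Solve the original market: 79 - 6p = 3p - 2, hence p = 9 and Q = 25.
The new curves are Qd = 70 - 6p (demand) and Qs = 3p - 2 (supply).
New equilibrium: 70 - 6p = 3p - 2 ⇒ 72 = 9p ⇒ p = 8, Q = 22.
Δp = 8 − 9 = -1.00.

-1.00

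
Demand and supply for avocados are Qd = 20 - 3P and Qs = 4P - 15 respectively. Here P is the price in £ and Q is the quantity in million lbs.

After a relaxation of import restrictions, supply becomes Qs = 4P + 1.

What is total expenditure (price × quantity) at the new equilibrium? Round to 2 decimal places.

Before the shock: 20 - 3P = 4P - 15 ⇒ 35 = 7P ⇒ P = 5, Q = 5.
The shock moves the curves to Qd = 20 - 3P and Qs = 4P + 1.
New equilibrium: 20 - 3P = 4P + 1 ⇒ 19 = 7P ⇒ P = 19/7 ≈ 2.7143, Q = 83/7 ≈ 11.8571.
New expenditure = 2.7143 × 11.8571 = 32.18.

32.18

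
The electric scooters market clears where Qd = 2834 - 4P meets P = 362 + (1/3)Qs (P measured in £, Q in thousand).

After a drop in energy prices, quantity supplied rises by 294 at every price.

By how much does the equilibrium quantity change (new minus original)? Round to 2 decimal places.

+168.00

Initially, 2834 - 4P = 3P - 1086, so 3920 = 7P and P = 560, Q = 594.
The new curves are Qd = 2834 - 4P (demand) and Qs = 3P - 792 (supply).
Equate the new curves: 2834 - 4P = 3P - 792, giving 3626 = 7P, P = 518, Q = 762.
ΔQ = 762 − 594 = +168.00.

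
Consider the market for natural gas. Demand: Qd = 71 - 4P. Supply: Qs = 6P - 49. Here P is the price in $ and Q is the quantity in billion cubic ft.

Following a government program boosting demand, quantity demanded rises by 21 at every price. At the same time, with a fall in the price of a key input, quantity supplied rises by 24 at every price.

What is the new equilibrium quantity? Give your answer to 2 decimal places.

45.20

Initially, 71 - 4P = 6P - 49, so 120 = 10P and P = 12, Q = 23.
After the shift, demand is Qd = 92 - 4P and supply is Qs = 6P - 25.
Setting them equal: 92 - 4P = 6P - 25 → 117 = 10P, so P = 11.7 and Q = 45.2.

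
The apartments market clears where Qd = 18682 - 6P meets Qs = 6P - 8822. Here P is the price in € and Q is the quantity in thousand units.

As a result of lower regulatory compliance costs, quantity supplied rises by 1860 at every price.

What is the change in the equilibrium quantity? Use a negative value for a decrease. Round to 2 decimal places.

+930.00

Original equilibrium: 18682 - 6P = 6P - 8822 gives 27504 = 12P, so P = 2292 and Q = 4930.
The new curves are Qd = 18682 - 6P (demand) and Qs = 6P - 6962 (supply).
New equilibrium: 18682 - 6P = 6P - 6962 ⇒ 25644 = 12P ⇒ P = 2137, Q = 5860.
ΔQ = 5860 − 4930 = +930.00.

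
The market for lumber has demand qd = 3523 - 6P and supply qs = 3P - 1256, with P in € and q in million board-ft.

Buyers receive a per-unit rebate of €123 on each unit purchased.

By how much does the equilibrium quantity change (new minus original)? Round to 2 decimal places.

+246.00

Initially, 3523 - 6P = 3P - 1256, so 4779 = 9P and P = 531, q = 337.
Since buyers' out-of-pocket price is the market price minus the rebate, the effective demand curve becomes qd = 4261 - 6P.
Setting them equal: 4261 - 6P = 3P - 1256 → 5517 = 9P, so P = 613 and q = 583.
Δq = 583 − 337 = +246.00.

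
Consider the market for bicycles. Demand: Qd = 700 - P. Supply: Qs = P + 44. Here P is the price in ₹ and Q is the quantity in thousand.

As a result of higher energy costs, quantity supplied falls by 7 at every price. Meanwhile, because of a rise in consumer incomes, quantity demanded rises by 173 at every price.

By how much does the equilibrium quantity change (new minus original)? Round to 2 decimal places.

+83.00

Solve the original market: 700 - P = P + 44, hence P = 328 and Q = 372.
The new curves are Qd = 873 - P (demand) and Qs = P + 37 (supply).
Setting them equal: 873 - P = P + 37 → 836 = 2P, so P = 418 and Q = 455.
ΔQ = 455 − 372 = +83.00.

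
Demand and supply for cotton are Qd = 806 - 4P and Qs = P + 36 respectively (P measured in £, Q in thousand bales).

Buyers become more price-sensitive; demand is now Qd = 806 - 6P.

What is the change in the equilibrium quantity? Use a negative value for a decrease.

Initially, 806 - 4P = P + 36, so 770 = 5P and P = 154, Q = 190.
After the shift, demand is Qd = 806 - 6P and supply is Qs = P + 36.
Clearing the new market: 806 - 6P = P + 36, so P = 110 and Q = 146.
ΔQ = 146 − 190 = -44.

-44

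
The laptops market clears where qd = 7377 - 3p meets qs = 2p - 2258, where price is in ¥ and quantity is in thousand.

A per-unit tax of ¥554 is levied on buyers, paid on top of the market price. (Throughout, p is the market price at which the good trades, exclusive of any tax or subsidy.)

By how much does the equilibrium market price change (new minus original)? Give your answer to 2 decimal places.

-332.40

Before the shock: 7377 - 3p = 2p - 2258 ⇒ 9635 = 5p ⇒ p = 1927, q = 1596.
Since buyers pay the price plus the tax, the effective demand curve becomes qd = 5715 - 3p.
New equilibrium: 5715 - 3p = 2p - 2258 ⇒ 7973 = 5p ⇒ p = 1594.6, q = 931.2.
Δp = 1594.6 − 1927 = -332.40.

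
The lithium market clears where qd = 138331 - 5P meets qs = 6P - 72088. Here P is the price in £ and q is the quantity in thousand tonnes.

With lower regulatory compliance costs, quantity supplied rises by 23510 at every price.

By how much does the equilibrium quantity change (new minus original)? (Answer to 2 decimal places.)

+10686.36

Original equilibrium: 138331 - 5P = 6P - 72088 gives 210419 = 11P, so P = 19129 and q = 42686.
The shock moves the curves to qd = 138331 - 5P and qs = 6P - 48578.
Clearing the new market: 138331 - 5P = 6P - 48578, so P = 186909/11 ≈ 16991.7273 and q = 587096/11 ≈ 53372.3636.
Δq = 53372.3636 − 42686 = +10686.36.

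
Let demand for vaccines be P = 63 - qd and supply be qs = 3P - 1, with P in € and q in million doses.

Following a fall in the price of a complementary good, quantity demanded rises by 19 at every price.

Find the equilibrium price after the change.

Original equilibrium: 63 - P = 3P - 1 gives 64 = 4P, so P = 16 and q = 47.
The new curves are qd = 82 - P (demand) and qs = 3P - 1 (supply).
Clearing the new market: 82 - P = 3P - 1, so P = 20.75 and q = 61.25.

20.75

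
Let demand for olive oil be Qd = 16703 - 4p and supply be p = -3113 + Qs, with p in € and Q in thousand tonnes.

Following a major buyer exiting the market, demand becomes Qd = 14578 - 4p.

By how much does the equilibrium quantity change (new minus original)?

-425

Solve the original market: 16703 - 4p = p + 3113, hence p = 2718 and Q = 5831.
The new curves are Qd = 14578 - 4p (demand) and Qs = p + 3113 (supply).
Setting them equal: 14578 - 4p = p + 3113 → 11465 = 5p, so p = 2293 and Q = 5406.
ΔQ = 5406 − 5831 = -425.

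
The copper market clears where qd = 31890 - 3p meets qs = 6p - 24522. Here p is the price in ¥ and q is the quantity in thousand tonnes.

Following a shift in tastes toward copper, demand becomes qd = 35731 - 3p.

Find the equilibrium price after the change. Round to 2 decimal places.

6694.78

Before the shock: 31890 - 3p = 6p - 24522 ⇒ 56412 = 9p ⇒ p = 6268, q = 13086.
The new curves are qd = 35731 - 3p (demand) and qs = 6p - 24522 (supply).
New equilibrium: 35731 - 3p = 6p - 24522 ⇒ 60253 = 9p ⇒ p = 60253/9 ≈ 6694.7778, q = 46940/3 ≈ 15646.6667.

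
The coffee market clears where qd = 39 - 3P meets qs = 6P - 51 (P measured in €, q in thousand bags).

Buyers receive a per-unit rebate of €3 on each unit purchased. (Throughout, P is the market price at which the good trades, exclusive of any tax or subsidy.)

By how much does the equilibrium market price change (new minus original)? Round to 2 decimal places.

+1.00

Initially, 39 - 3P = 6P - 51, so 90 = 9P and P = 10, q = 9.
Since buyers' out-of-pocket price is the market price minus the rebate, the effective demand curve becomes qd = 48 - 3P.
New equilibrium: 48 - 3P = 6P - 51 ⇒ 99 = 9P ⇒ P = 11, q = 15.
ΔP = 11 − 10 = +1.00.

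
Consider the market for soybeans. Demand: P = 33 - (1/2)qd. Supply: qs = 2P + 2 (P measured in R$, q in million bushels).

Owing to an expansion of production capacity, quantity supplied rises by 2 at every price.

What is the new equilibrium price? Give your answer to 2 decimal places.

Initially, 66 - 2P = 2P + 2, so 64 = 4P and P = 16, q = 34.
After the shift, demand is qd = 66 - 2P and supply is qs = 2P + 4.
Equate the new curves: 66 - 2P = 2P + 4, giving 62 = 4P, P = 15.5, q = 35.

15.50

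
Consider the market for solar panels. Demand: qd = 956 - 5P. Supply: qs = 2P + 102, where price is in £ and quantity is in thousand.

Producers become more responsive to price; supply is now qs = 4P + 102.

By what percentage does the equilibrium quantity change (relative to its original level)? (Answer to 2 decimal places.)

Original equilibrium: 956 - 5P = 2P + 102 gives 854 = 7P, so P = 122 and q = 346.
The shock moves the curves to qd = 956 - 5P and qs = 4P + 102.
Clearing the new market: 956 - 5P = 4P + 102, so P = 854/9 ≈ 94.8889 and q = 4334/9 ≈ 481.5556.
%Δq = (481.5556 − 346) / 346 × 100 = +39.18%.

+39.18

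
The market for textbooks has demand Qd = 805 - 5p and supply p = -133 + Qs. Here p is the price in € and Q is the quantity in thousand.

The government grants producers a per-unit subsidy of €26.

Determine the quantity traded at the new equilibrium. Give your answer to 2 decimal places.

Initially, 805 - 5p = p + 133, so 672 = 6p and p = 112, Q = 245.
Since sellers receive the price plus the subsidy, the effective supply curve becomes Qs = p + 159.
Clearing the new market: 805 - 5p = p + 159, so p = 323/3 ≈ 107.6667 and Q = 800/3 ≈ 266.6667.

266.67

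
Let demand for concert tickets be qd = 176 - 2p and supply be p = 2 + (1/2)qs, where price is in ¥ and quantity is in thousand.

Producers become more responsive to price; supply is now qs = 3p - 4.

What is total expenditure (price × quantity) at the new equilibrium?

Solve the original market: 176 - 2p = 2p - 4, hence p = 45 and q = 86.
The shock moves the curves to qd = 176 - 2p and qs = 3p - 4.
Equate the new curves: 176 - 2p = 3p - 4, giving 180 = 5p, p = 36, q = 104.
New expenditure = 36 × 104 = 3744.

3744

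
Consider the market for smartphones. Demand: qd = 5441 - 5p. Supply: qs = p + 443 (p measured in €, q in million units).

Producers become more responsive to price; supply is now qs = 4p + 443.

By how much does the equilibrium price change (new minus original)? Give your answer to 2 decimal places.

Before the shock: 5441 - 5p = p + 443 ⇒ 4998 = 6p ⇒ p = 833, q = 1276.
The shock moves the curves to qd = 5441 - 5p and qs = 4p + 443.
Setting them equal: 5441 - 5p = 4p + 443 → 4998 = 9p, so p = 1666/3 ≈ 555.3333 and q = 7993/3 ≈ 2664.3333.
Δp = 555.3333 − 833 = -277.67.

-277.67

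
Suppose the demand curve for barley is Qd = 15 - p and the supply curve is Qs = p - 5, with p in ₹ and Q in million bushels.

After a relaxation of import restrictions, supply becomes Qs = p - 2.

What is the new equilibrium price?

Original equilibrium: 15 - p = p - 5 gives 20 = 2p, so p = 10 and Q = 5.
With the change applied: demand Qd = 15 - p, supply Qs = p - 2.
Equate the new curves: 15 - p = p - 2, giving 17 = 2p, p = 8.5, Q = 6.5.

8.5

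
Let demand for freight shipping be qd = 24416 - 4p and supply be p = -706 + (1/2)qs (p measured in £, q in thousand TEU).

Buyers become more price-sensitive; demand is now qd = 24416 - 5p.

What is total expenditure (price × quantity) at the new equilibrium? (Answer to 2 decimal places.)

Initially, 24416 - 4p = 2p + 1412, so 23004 = 6p and p = 3834, q = 9080.
After the shift, demand is qd = 24416 - 5p and supply is qs = 2p + 1412.
New equilibrium: 24416 - 5p = 2p + 1412 ⇒ 23004 = 7p ⇒ p = 23004/7 ≈ 3286.2857, q = 55892/7 ≈ 7984.5714.
New expenditure = 3286.2857 × 7984.5714 = 26239583.02.

26239583.02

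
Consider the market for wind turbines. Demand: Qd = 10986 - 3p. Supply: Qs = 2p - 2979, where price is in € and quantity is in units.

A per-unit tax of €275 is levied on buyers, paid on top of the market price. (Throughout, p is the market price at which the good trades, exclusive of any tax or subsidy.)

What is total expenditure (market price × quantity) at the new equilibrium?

5983956

Solve the original market: 10986 - 3p = 2p - 2979, hence p = 2793 and Q = 2607.
Since buyers pay the price plus the tax, the effective demand curve becomes Qd = 10161 - 3p.
Equate the new curves: 10161 - 3p = 2p - 2979, giving 13140 = 5p, p = 2628, Q = 2277.
New expenditure = 2628 × 2277 = 5983956.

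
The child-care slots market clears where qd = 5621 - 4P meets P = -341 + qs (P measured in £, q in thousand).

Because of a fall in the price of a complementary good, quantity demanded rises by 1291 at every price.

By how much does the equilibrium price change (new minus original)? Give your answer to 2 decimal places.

+258.20

Before the shock: 5621 - 4P = P + 341 ⇒ 5280 = 5P ⇒ P = 1056, q = 1397.
After the shift, demand is qd = 6912 - 4P and supply is qs = P + 341.
New equilibrium: 6912 - 4P = P + 341 ⇒ 6571 = 5P ⇒ P = 1314.2, q = 1655.2.
ΔP = 1314.2 − 1056 = +258.20.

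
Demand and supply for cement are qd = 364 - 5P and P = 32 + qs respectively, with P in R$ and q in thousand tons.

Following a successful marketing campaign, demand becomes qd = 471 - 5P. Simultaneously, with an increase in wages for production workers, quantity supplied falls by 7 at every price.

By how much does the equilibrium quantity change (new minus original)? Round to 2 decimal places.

+12.00

Initially, 364 - 5P = P - 32, so 396 = 6P and P = 66, q = 34.
The shock moves the curves to qd = 471 - 5P and qs = P - 39.
Clearing the new market: 471 - 5P = P - 39, so P = 85 and q = 46.
Δq = 46 − 34 = +12.00.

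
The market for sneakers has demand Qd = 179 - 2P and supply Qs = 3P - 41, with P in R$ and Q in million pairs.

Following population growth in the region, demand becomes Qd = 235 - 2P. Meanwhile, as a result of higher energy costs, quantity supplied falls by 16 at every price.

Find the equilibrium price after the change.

Original equilibrium: 179 - 2P = 3P - 41 gives 220 = 5P, so P = 44 and Q = 91.
The shock moves the curves to Qd = 235 - 2P and Qs = 3P - 57.
Setting them equal: 235 - 2P = 3P - 57 → 292 = 5P, so P = 58.4 and Q = 118.2.

58.4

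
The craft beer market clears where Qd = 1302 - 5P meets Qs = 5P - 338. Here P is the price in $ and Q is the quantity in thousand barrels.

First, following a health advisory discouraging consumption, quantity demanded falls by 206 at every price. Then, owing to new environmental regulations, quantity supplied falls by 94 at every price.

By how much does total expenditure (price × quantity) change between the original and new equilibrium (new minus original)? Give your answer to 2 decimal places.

Solve the original market: 1302 - 5P = 5P - 338, hence P = 164 and Q = 482.
The shock moves the curves to Qd = 1096 - 5P and Qs = 5P - 432.
Equate the new curves: 1096 - 5P = 5P - 432, giving 1528 = 10P, P = 152.8, Q = 332.
Expenditure moves from 164×482 = 79048 to 152.8×332 = 50729.6; change = -28318.40.

-28318.40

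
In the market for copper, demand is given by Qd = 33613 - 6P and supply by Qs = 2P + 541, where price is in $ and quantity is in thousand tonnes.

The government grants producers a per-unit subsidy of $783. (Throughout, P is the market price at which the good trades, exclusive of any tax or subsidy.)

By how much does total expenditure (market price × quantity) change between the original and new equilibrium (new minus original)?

Initially, 33613 - 6P = 2P + 541, so 33072 = 8P and P = 4134, Q = 8809.
Since sellers receive the price plus the subsidy, the effective supply curve becomes Qs = 2P + 2107.
Equate the new curves: 33613 - 6P = 2P + 2107, giving 31506 = 8P, P = 3938.25, Q = 9983.5.
Expenditure moves from 4134×8809 = 36416406 to 3938.25×9983.5 = 39317518.875; change = +2901112.875.

+2901112.875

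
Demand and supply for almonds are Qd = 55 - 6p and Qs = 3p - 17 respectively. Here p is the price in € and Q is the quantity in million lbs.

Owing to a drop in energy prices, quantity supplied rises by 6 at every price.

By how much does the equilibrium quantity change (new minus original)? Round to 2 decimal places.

Solve the original market: 55 - 6p = 3p - 17, hence p = 8 and Q = 7.
The new curves are Qd = 55 - 6p (demand) and Qs = 3p - 11 (supply).
Setting them equal: 55 - 6p = 3p - 11 → 66 = 9p, so p = 22/3 ≈ 7.3333 and Q = 11.
ΔQ = 11 − 7 = +4.00.

+4.00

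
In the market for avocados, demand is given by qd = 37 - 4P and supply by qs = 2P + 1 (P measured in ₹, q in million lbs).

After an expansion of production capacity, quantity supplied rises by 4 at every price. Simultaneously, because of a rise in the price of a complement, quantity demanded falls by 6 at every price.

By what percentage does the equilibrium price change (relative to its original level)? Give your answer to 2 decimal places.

Before the shock: 37 - 4P = 2P + 1 ⇒ 36 = 6P ⇒ P = 6, q = 13.
With the change applied: demand qd = 31 - 4P, supply qs = 2P + 5.
Setting them equal: 31 - 4P = 2P + 5 → 26 = 6P, so P = 13/3 ≈ 4.3333 and q = 41/3 ≈ 13.6667.
%ΔP = (4.3333 − 6) / 6 × 100 = -27.78%.

-27.78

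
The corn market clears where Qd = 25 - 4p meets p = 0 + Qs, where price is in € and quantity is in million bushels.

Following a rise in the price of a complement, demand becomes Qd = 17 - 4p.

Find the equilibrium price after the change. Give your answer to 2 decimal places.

Before the shock: 25 - 4p = p ⇒ 25 = 5p ⇒ p = 5, Q = 5.
With the change applied: demand Qd = 17 - 4p, supply Qs = p.
Clearing the new market: 17 - 4p = p, so p = 3.4 and Q = 3.4.

3.40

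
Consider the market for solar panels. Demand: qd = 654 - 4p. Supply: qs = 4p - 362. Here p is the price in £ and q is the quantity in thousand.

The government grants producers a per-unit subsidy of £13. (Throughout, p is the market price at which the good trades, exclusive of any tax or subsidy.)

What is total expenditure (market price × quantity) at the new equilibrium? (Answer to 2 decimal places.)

Original equilibrium: 654 - 4p = 4p - 362 gives 1016 = 8p, so p = 127 and q = 146.
Since sellers receive the price plus the subsidy, the effective supply curve becomes qs = 4p - 310.
Equate the new curves: 654 - 4p = 4p - 310, giving 964 = 8p, p = 120.5, q = 172.
New expenditure = 120.5 × 172 = 20726.00.

20726.00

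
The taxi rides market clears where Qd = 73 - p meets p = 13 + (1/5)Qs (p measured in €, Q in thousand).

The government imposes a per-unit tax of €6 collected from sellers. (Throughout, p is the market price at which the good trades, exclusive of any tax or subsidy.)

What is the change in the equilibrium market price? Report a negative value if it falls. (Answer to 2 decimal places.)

Solve the original market: 73 - p = 5p - 65, hence p = 23 and Q = 50.
Since sellers keep the price net of the tax, the effective supply curve becomes Qs = 5p - 95.
Equate the new curves: 73 - p = 5p - 95, giving 168 = 6p, p = 28, Q = 45.
Δp = 28 − 23 = +5.00.

+5.00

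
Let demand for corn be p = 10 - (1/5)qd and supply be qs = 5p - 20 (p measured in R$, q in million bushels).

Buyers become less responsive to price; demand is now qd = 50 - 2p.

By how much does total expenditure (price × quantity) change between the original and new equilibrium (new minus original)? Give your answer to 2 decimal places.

Original equilibrium: 50 - 5p = 5p - 20 gives 70 = 10p, so p = 7 and q = 15.
After the shift, demand is qd = 50 - 2p and supply is qs = 5p - 20.
Equate the new curves: 50 - 2p = 5p - 20, giving 70 = 7p, p = 10, q = 30.
Expenditure moves from 7×15 = 105 to 10×30 = 300; change = +195.00.

+195.00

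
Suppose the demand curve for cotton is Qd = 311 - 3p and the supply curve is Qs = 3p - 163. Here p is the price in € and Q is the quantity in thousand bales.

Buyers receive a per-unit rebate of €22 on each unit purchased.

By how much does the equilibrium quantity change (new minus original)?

+33

Initially, 311 - 3p = 3p - 163, so 474 = 6p and p = 79, Q = 74.
Since buyers' out-of-pocket price is the market price minus the rebate, the effective demand curve becomes Qd = 377 - 3p.
Equate the new curves: 377 - 3p = 3p - 163, giving 540 = 6p, p = 90, Q = 107.
ΔQ = 107 − 74 = +33.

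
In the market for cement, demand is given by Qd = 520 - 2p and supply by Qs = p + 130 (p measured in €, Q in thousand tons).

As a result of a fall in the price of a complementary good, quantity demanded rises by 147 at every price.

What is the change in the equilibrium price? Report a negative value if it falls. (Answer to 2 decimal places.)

+49.00

Solve the original market: 520 - 2p = p + 130, hence p = 130 and Q = 260.
With the change applied: demand Qd = 667 - 2p, supply Qs = p + 130.
New equilibrium: 667 - 2p = p + 130 ⇒ 537 = 3p ⇒ p = 179, Q = 309.
Δp = 179 − 130 = +49.00.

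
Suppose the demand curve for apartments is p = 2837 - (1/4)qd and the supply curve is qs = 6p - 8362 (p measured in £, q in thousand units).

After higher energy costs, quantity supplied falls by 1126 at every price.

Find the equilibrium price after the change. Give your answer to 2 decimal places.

2083.60

Initially, 11348 - 4p = 6p - 8362, so 19710 = 10p and p = 1971, q = 3464.
After the shift, demand is qd = 11348 - 4p and supply is qs = 6p - 9488.
New equilibrium: 11348 - 4p = 6p - 9488 ⇒ 20836 = 10p ⇒ p = 2083.6, q = 3013.6.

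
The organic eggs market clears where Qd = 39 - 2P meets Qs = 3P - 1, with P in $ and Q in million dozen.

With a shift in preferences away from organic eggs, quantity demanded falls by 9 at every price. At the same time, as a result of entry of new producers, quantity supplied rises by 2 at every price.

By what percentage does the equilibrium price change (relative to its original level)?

-27.5

Initially, 39 - 2P = 3P - 1, so 40 = 5P and P = 8, Q = 23.
With the change applied: demand Qd = 30 - 2P, supply Qs = 3P + 1.
Equate the new curves: 30 - 2P = 3P + 1, giving 29 = 5P, P = 5.8, Q = 18.4.
%ΔP = (5.8 − 8) / 8 × 100 = -27.5%.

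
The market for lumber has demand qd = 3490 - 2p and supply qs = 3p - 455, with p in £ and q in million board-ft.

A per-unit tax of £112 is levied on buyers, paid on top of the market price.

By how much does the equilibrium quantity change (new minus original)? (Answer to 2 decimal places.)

-134.40

Initially, 3490 - 2p = 3p - 455, so 3945 = 5p and p = 789, q = 1912.
Since buyers pay the price plus the tax, the effective demand curve becomes qd = 3266 - 2p.
New equilibrium: 3266 - 2p = 3p - 455 ⇒ 3721 = 5p ⇒ p = 744.2, q = 1777.6.
Δq = 1777.6 − 1912 = -134.40.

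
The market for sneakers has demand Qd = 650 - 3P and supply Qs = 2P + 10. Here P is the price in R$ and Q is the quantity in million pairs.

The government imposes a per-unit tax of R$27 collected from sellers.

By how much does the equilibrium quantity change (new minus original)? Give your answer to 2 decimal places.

-32.40

Solve the original market: 650 - 3P = 2P + 10, hence P = 128 and Q = 266.
Since sellers keep the price net of the tax, the effective supply curve becomes Qs = 2P - 44.
Setting them equal: 650 - 3P = 2P - 44 → 694 = 5P, so P = 138.8 and Q = 233.6.
ΔQ = 233.6 − 266 = -32.40.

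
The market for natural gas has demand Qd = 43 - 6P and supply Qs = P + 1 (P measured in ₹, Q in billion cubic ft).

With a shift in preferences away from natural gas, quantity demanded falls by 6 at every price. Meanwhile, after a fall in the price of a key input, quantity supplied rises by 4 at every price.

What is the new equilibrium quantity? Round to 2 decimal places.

Solve the original market: 43 - 6P = P + 1, hence P = 6 and Q = 7.
The new curves are Qd = 37 - 6P (demand) and Qs = P + 5 (supply).
Clearing the new market: 37 - 6P = P + 5, so P = 32/7 ≈ 4.5714 and Q = 67/7 ≈ 9.5714.

9.57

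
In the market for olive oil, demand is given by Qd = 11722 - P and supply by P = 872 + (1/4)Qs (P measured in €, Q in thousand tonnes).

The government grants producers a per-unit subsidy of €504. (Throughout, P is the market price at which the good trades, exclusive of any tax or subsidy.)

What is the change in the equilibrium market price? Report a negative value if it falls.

Initially, 11722 - P = 4P - 3488, so 15210 = 5P and P = 3042, Q = 8680.
Since sellers receive the price plus the subsidy, the effective supply curve becomes Qs = 4P - 1472.
Setting them equal: 11722 - P = 4P - 1472 → 13194 = 5P, so P = 2638.8 and Q = 9083.2.
ΔP = 2638.8 − 3042 = -403.2.

-403.2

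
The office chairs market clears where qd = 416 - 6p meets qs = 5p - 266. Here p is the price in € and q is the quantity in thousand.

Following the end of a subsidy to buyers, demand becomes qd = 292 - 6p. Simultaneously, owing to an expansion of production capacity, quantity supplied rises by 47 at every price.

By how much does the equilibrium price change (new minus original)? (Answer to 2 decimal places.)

Solve the original market: 416 - 6p = 5p - 266, hence p = 62 and q = 44.
The new curves are qd = 292 - 6p (demand) and qs = 5p - 219 (supply).
Setting them equal: 292 - 6p = 5p - 219 → 511 = 11p, so p = 511/11 ≈ 46.4545 and q = 146/11 ≈ 13.2727.
Δp = 46.4545 − 62 = -15.55.

-15.55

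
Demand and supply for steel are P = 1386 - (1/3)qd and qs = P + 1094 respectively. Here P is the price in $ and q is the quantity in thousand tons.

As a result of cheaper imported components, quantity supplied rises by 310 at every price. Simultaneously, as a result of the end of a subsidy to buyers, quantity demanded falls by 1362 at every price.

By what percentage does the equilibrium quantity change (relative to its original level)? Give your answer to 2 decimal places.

-5.81

Initially, 4158 - 3P = P + 1094, so 3064 = 4P and P = 766, q = 1860.
After the shift, demand is qd = 2796 - 3P and supply is qs = P + 1404.
Clearing the new market: 2796 - 3P = P + 1404, so P = 348 and q = 1752.
%Δq = (1752 − 1860) / 1860 × 100 = -5.81%.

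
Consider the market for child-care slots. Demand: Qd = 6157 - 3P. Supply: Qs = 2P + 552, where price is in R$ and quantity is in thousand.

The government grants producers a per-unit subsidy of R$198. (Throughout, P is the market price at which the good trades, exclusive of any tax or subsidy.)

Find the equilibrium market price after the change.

1041.8

Initially, 6157 - 3P = 2P + 552, so 5605 = 5P and P = 1121, Q = 2794.
Since sellers receive the price plus the subsidy, the effective supply curve becomes Qs = 2P + 948.
Setting them equal: 6157 - 3P = 2P + 948 → 5209 = 5P, so P = 1041.8 and Q = 3031.6.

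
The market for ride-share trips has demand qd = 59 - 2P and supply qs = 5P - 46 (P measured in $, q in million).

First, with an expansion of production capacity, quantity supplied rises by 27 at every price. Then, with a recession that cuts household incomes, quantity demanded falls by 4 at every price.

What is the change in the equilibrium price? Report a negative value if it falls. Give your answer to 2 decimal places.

Original equilibrium: 59 - 2P = 5P - 46 gives 105 = 7P, so P = 15 and q = 29.
The new curves are qd = 55 - 2P (demand) and qs = 5P - 19 (supply).
Equate the new curves: 55 - 2P = 5P - 19, giving 74 = 7P, P = 74/7 ≈ 10.5714, q = 237/7 ≈ 33.8571.
ΔP = 10.5714 − 15 = -4.43.

-4.43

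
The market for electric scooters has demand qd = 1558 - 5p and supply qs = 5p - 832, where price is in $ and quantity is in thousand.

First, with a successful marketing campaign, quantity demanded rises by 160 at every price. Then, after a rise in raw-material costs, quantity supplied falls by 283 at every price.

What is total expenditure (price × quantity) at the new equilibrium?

Solve the original market: 1558 - 5p = 5p - 832, hence p = 239 and q = 363.
With the change applied: demand qd = 1718 - 5p, supply qs = 5p - 1115.
Clearing the new market: 1718 - 5p = 5p - 1115, so p = 283.3 and q = 301.5.
New expenditure = 283.3 × 301.5 = 85414.95.

85414.95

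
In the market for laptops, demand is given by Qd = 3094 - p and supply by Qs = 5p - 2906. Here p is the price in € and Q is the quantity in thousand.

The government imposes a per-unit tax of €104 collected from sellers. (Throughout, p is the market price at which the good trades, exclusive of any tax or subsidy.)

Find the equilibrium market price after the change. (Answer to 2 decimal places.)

1086.67

Solve the original market: 3094 - p = 5p - 2906, hence p = 1000 and Q = 2094.
Since sellers keep the price net of the tax, the effective supply curve becomes Qs = 5p - 3426.
Clearing the new market: 3094 - p = 5p - 3426, so p = 3260/3 ≈ 1086.6667 and Q = 6022/3 ≈ 2007.3333.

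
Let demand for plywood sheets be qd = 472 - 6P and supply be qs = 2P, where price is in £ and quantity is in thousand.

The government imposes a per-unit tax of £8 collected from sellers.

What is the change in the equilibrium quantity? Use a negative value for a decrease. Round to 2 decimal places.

Solve the original market: 472 - 6P = 2P, hence P = 59 and q = 118.
Since sellers keep the price net of the tax, the effective supply curve becomes qs = 2P - 16.
New equilibrium: 472 - 6P = 2P - 16 ⇒ 488 = 8P ⇒ P = 61, q = 106.
Δq = 106 − 118 = -12.00.

-12.00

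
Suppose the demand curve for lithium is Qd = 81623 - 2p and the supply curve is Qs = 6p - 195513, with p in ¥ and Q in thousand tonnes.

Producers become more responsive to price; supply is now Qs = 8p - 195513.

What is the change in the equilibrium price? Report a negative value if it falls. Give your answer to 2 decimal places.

Solve the original market: 81623 - 2p = 6p - 195513, hence p = 34642 and Q = 12339.
The shock moves the curves to Qd = 81623 - 2p and Qs = 8p - 195513.
Clearing the new market: 81623 - 2p = 8p - 195513, so p = 27713.6 and Q = 26195.8.
Δp = 27713.6 − 34642 = -6928.40.

-6928.40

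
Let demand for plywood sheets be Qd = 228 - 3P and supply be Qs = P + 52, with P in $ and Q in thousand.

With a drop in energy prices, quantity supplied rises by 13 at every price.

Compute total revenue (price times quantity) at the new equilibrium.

4309.3125

Initially, 228 - 3P = P + 52, so 176 = 4P and P = 44, Q = 96.
With the change applied: demand Qd = 228 - 3P, supply Qs = P + 65.
Equate the new curves: 228 - 3P = P + 65, giving 163 = 4P, P = 40.75, Q = 105.75.
New expenditure = 40.75 × 105.75 = 4309.3125.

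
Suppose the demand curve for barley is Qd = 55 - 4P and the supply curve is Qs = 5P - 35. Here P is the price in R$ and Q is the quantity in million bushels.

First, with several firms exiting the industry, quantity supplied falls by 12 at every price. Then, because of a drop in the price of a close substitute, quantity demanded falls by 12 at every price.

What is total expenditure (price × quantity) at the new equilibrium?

Before the shock: 55 - 4P = 5P - 35 ⇒ 90 = 9P ⇒ P = 10, Q = 15.
After the shift, demand is Qd = 43 - 4P and supply is Qs = 5P - 47.
New equilibrium: 43 - 4P = 5P - 47 ⇒ 90 = 9P ⇒ P = 10, Q = 3.
New expenditure = 10 × 3 = 30.

30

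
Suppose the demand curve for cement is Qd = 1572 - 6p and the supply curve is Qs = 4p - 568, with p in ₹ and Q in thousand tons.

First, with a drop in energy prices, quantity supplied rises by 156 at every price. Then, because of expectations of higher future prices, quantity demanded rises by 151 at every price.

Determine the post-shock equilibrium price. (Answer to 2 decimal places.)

213.50

Initially, 1572 - 6p = 4p - 568, so 2140 = 10p and p = 214, Q = 288.
With the change applied: demand Qd = 1723 - 6p, supply Qs = 4p - 412.
Clearing the new market: 1723 - 6p = 4p - 412, so p = 213.5 and Q = 442.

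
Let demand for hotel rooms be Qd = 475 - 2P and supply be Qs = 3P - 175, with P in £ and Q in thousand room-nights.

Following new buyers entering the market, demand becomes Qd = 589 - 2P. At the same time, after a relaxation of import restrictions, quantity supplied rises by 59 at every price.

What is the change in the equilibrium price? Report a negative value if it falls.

Initially, 475 - 2P = 3P - 175, so 650 = 5P and P = 130, Q = 215.
With the change applied: demand Qd = 589 - 2P, supply Qs = 3P - 116.
Equate the new curves: 589 - 2P = 3P - 116, giving 705 = 5P, P = 141, Q = 307.
ΔP = 141 − 130 = +11.

+11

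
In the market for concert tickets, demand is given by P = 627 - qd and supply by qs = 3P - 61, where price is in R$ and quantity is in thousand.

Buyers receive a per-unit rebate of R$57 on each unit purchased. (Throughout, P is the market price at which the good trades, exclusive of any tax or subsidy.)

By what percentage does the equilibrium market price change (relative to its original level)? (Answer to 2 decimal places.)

+8.28

Solve the original market: 627 - P = 3P - 61, hence P = 172 and q = 455.
Since buyers' out-of-pocket price is the market price minus the rebate, the effective demand curve becomes qd = 684 - P.
Equate the new curves: 684 - P = 3P - 61, giving 745 = 4P, P = 186.25, q = 497.75.
%ΔP = (186.25 − 172) / 172 × 100 = +8.28%.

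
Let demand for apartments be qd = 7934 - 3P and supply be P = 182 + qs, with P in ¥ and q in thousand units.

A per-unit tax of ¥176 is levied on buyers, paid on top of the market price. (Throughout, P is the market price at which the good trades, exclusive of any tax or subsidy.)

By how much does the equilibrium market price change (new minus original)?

Original equilibrium: 7934 - 3P = P - 182 gives 8116 = 4P, so P = 2029 and q = 1847.
Since buyers pay the price plus the tax, the effective demand curve becomes qd = 7406 - 3P.
New equilibrium: 7406 - 3P = P - 182 ⇒ 7588 = 4P ⇒ P = 1897, q = 1715.
ΔP = 1897 − 2029 = -132.

-132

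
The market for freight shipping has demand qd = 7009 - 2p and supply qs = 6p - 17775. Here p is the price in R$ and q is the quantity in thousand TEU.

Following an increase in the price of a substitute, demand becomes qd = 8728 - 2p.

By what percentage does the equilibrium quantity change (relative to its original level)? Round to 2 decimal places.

Initially, 7009 - 2p = 6p - 17775, so 24784 = 8p and p = 3098, q = 813.
The shock moves the curves to qd = 8728 - 2p and qs = 6p - 17775.
Clearing the new market: 8728 - 2p = 6p - 17775, so p = 3312.875 and q = 2102.25.
%Δq = (2102.25 − 813) / 813 × 100 = +158.58%.

+158.58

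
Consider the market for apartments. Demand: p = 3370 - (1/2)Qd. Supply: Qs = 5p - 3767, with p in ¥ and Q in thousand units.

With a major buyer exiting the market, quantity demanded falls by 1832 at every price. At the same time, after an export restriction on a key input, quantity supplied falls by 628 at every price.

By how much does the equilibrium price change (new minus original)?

-172

Solve the original market: 6740 - 2p = 5p - 3767, hence p = 1501 and Q = 3738.
After the shift, demand is Qd = 4908 - 2p and supply is Qs = 5p - 4395.
New equilibrium: 4908 - 2p = 5p - 4395 ⇒ 9303 = 7p ⇒ p = 1329, Q = 2250.
Δp = 1329 − 1501 = -172.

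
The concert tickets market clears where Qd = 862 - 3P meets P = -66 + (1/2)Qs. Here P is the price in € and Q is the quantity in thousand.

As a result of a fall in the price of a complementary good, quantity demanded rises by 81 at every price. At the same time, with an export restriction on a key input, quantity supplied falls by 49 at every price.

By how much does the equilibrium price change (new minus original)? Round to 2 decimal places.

+26.00

Solve the original market: 862 - 3P = 2P + 132, hence P = 146 and Q = 424.
With the change applied: demand Qd = 943 - 3P, supply Qs = 2P + 83.
Setting them equal: 943 - 3P = 2P + 83 → 860 = 5P, so P = 172 and Q = 427.
ΔP = 172 − 146 = +26.00.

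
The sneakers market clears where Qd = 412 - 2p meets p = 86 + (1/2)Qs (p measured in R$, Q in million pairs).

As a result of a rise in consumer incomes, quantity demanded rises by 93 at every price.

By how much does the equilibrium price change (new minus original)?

Initially, 412 - 2p = 2p - 172, so 584 = 4p and p = 146, Q = 120.
After the shift, demand is Qd = 505 - 2p and supply is Qs = 2p - 172.
New equilibrium: 505 - 2p = 2p - 172 ⇒ 677 = 4p ⇒ p = 169.25, Q = 166.5.
Δp = 169.25 − 146 = +23.25.

+23.25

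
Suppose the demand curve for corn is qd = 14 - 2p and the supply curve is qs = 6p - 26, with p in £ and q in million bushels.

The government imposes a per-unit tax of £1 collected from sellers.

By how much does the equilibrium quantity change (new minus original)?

-1.5

Before the shock: 14 - 2p = 6p - 26 ⇒ 40 = 8p ⇒ p = 5, q = 4.
Since sellers keep the price net of the tax, the effective supply curve becomes qs = 6p - 32.
Equate the new curves: 14 - 2p = 6p - 32, giving 46 = 8p, p = 5.75, q = 2.5.
Δq = 2.5 − 4 = -1.5.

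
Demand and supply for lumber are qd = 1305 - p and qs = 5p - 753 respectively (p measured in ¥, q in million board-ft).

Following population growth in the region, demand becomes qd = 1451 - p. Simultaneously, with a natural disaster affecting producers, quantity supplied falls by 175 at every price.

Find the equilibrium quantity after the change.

1054.5

Solve the original market: 1305 - p = 5p - 753, hence p = 343 and q = 962.
After the shift, demand is qd = 1451 - p and supply is qs = 5p - 928.
Equate the new curves: 1451 - p = 5p - 928, giving 2379 = 6p, p = 396.5, q = 1054.5.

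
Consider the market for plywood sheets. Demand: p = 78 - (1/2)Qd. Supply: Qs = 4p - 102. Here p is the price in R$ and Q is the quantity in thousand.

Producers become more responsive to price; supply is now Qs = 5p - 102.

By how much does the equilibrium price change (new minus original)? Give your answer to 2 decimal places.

Solve the original market: 156 - 2p = 4p - 102, hence p = 43 and Q = 70.
The shock moves the curves to Qd = 156 - 2p and Qs = 5p - 102.
New equilibrium: 156 - 2p = 5p - 102 ⇒ 258 = 7p ⇒ p = 258/7 ≈ 36.8571, Q = 576/7 ≈ 82.2857.
Δp = 36.8571 − 43 = -6.14.

-6.14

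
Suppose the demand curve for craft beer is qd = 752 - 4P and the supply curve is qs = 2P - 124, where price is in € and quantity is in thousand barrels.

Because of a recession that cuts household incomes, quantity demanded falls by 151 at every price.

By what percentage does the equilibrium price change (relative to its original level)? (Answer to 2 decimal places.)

Original equilibrium: 752 - 4P = 2P - 124 gives 876 = 6P, so P = 146 and q = 168.
The new curves are qd = 601 - 4P (demand) and qs = 2P - 124 (supply).
New equilibrium: 601 - 4P = 2P - 124 ⇒ 725 = 6P ⇒ P = 725/6 ≈ 120.8333, q = 353/3 ≈ 117.6667.
%ΔP = (120.8333 − 146) / 146 × 100 = -17.24%.

-17.24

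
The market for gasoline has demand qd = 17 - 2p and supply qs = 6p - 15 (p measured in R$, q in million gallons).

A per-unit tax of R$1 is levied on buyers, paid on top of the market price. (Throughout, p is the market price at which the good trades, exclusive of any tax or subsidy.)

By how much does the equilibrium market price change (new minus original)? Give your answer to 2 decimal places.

Before the shock: 17 - 2p = 6p - 15 ⇒ 32 = 8p ⇒ p = 4, q = 9.
Since buyers pay the price plus the tax, the effective demand curve becomes qd = 15 - 2p.
Setting them equal: 15 - 2p = 6p - 15 → 30 = 8p, so p = 3.75 and q = 7.5.
Δp = 3.75 − 4 = -0.25.

-0.25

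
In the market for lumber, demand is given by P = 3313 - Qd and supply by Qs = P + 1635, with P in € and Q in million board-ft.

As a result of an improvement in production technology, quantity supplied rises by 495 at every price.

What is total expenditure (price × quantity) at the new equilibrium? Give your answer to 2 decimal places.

Solve the original market: 3313 - P = P + 1635, hence P = 839 and Q = 2474.
With the change applied: demand Qd = 3313 - P, supply Qs = P + 2130.
Setting them equal: 3313 - P = P + 2130 → 1183 = 2P, so P = 591.5 and Q = 2721.5.
New expenditure = 591.5 × 2721.5 = 1609767.25.

1609767.25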